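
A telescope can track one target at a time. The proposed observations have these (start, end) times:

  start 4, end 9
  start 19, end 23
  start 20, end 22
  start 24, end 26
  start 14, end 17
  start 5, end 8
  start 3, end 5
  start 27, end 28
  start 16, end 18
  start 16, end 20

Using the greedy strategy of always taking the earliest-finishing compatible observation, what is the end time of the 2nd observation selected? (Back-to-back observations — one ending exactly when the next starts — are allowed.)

By end time: (3,5), (5,8), (4,9), (14,17), (16,18), (16,20), (20,22), (19,23), (24,26), (27,28).
Pick (3,5); next start ≥ 5 → (5,8); next start ≥ 8 → (14,17); next start ≥ 17 → (20,22); next start ≥ 22 → (24,26); next start ≥ 26 → (27,28).
Selected: (3,5) (5,8) (14,17) (20,22) (24,26) (27,28)

8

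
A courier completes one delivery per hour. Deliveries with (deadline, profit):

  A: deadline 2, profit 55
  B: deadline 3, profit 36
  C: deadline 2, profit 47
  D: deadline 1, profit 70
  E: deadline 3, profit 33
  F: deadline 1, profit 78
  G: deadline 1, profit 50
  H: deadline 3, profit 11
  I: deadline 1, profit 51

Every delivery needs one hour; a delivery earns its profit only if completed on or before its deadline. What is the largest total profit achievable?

169

Profit order: F=78 D=70 A=55 I=51 G=50 C=47 B=36 E=33 H=11
Assign: F→slot 1, D skipped, A→slot 2, I skipped, G skipped, C skipped, B→slot 3, E skipped, H skipped.
Slots: [1:F] [2:A] [3:B]
Profit = 78 + 55 + 36 = 169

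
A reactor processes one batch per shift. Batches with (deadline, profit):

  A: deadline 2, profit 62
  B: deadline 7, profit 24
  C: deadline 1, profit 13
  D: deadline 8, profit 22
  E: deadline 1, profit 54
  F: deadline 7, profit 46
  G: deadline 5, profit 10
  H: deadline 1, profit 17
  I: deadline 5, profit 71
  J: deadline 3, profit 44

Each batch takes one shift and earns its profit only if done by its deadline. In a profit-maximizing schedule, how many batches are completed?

8

By profit: I(d5,71), A(d2,62), E(d1,54), F(d7,46), J(d3,44), B(d7,24), D(d8,22), H(d1,17), C(d1,13), G(d5,10)
I→slot 5; A→slot 2; E→slot 1; F→slot 7; J→slot 3; B→slot 6; D→slot 8; H skipped; C skipped; G→slot 4.
8 of 10 scheduled.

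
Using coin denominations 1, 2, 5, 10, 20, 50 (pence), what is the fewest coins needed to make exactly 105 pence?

3

105 − 2×50→5 − 1×5→0
Total coins = 2 + 1 = 3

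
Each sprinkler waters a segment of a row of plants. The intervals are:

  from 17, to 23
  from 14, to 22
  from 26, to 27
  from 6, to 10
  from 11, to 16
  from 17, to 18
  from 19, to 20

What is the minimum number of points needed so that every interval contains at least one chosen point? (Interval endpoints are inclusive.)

5

Sort by right endpoint; whenever an interval is uncovered, place a point at its right end.
Sorted: [6,10] [11,16] [17,18] [19,20] [14,22] [17,23] [26,27]
{[6,10]} hit by 10; {[11,16]} hit by 16; {[17,18]} hit by 18; {[19,20],[14,22],[17,23]} hit by 20; {[26,27]} hit by 27.
Points: 10, 16, 18, 20, 27 (5 total).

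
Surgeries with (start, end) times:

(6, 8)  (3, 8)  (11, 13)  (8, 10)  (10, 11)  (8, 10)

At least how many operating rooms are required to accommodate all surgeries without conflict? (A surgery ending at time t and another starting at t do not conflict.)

Count concurrent intervals with a sweep; the peak is the room count.
Events (time:±→running): 3:+→1 6:+→2 … peak 2.

2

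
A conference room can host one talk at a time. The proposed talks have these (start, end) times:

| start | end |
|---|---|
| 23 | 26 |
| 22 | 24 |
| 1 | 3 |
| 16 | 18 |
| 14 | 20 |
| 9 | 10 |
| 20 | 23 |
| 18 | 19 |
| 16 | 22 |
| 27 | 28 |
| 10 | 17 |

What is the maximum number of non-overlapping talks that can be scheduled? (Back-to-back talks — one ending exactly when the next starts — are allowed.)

7

Sorted by end: (1,3)  (9,10)  (10,17)  (16,18)  (18,19)  (14,20)  (16,22)  (20,23)  (22,24)  (23,26)  (27,28)
take (1,3); take (9,10); take (10,17); take (18,19); skip (14,20); skip (16,22); take (20,23); take (23,26); take (27,28).
Selected 7 talks.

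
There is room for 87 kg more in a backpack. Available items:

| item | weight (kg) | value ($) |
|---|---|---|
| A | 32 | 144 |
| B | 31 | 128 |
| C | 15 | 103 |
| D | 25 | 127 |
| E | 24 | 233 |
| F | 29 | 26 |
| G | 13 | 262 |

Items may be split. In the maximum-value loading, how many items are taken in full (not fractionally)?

Sort by value per unit weight and fill in that order.
Ratios (sorted): G 20.15, E 9.71, C 6.87, D 5.08, A 4.50, B 4.13, F 0.90
take G (13 @ 262); take E (24 @ 233); take C (15 @ 103); take D (25 @ 127); take 10/32 of A → 45.00. Capacity used 87/87.
4 item(s) taken whole; one partial (take 10/32 of A).

4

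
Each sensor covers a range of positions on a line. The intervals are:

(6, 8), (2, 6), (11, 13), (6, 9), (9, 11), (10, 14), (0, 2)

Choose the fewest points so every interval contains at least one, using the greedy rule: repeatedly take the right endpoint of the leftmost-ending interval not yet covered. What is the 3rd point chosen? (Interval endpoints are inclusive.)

Sort by right endpoint; whenever an interval is uncovered, place a point at its right end.
By right end: [0,2]  [2,6]  [6,8]  [6,9]  [9,11]  [11,13]  [10,14]
[0,2] uncovered → point at 2; [6,8] uncovered → point at 8; [9,11] uncovered → point at 11.
Points: 2, 8, 11 (3 total).

11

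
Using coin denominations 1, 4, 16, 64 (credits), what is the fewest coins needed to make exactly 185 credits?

8

185 − 2×64→57 − 3×16→9 − 2×4→1 − 1×1→0
Total coins = 2 + 3 + 2 + 1 = 8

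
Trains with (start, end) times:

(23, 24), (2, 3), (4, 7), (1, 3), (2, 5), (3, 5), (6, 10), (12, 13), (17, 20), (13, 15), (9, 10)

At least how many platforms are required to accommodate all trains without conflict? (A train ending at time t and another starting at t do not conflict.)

starts: [1, 2, 2, 3, 4, 6, 9, 12, 13, 17, 23]
ends:   [3, 3, 5, 5, 7, 10, 10, 13, 15, 20, 24]
s1→1 s2→2 s2→3  — peak 3.

3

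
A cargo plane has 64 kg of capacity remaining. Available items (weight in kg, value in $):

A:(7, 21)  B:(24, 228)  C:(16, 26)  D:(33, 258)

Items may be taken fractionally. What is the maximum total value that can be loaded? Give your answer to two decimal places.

507.00

Order: B (228/24=9.50) > D (258/33=7.82) > A (21/7=3.00) > C (26/16=1.62)
Fill: take B (24 @ 228) → take D (33 @ 258) → take A (7 @ 21); 64/64 used.
Total value = 507.00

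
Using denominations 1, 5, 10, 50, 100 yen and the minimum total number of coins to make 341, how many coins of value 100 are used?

Use the largest denomination that fits, subtract, and repeat.
341 − 3×100→41 − 4×10→1 − 1×1→0
Count of 100: 3

3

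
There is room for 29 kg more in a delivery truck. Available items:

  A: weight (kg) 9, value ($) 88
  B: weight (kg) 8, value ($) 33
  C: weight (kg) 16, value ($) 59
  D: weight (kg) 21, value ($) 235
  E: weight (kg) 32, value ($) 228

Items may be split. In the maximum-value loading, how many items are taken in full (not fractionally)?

1

Sort by value per unit weight and fill in that order.
Order: D (235/21=11.19) > A (88/9=9.78) > E (228/32=7.12) > B (33/8=4.12) > C (59/16=3.69)
Fill: take D (21 @ 235) → take 8/9 of A → 78.22; 29/29 used.
1 item(s) taken whole; one partial (take 8/9 of A).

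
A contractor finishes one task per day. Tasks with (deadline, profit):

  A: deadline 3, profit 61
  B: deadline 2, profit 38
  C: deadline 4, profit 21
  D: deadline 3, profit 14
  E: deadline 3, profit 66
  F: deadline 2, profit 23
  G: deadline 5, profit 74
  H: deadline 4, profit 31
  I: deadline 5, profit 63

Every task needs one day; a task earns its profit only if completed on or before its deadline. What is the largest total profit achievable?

By profit: G(d5,74), E(d3,66), I(d5,63), A(d3,61), B(d2,38), H(d4,31), F(d2,23), C(d4,21), D(d3,14)
G→slot 5; E→slot 3; I→slot 4; A→slot 2; B→slot 1; H skipped; F skipped; C skipped; D skipped.
Profit = 38 + 61 + 66 + 63 + 74 = 302

302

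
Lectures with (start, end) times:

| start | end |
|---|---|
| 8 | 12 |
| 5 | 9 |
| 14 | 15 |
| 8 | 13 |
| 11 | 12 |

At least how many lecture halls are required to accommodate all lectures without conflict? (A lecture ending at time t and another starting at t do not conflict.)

Count concurrent intervals with a sweep; the peak is the room count.
Events (time:±→running): 5:+→1 8:+→2 8:+→3 … peak 3.

3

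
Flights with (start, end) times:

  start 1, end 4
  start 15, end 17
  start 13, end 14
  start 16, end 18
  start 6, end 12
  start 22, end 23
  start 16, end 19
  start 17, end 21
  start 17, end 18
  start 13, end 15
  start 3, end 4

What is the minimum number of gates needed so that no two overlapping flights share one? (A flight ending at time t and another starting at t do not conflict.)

4

starts: [1, 3, 6, 13, 13, 15, 16, 16, 17, 17, 22]
ends:   [4, 4, 12, 14, 15, 17, 18, 18, 19, 21, 23]
s1→1 s3→2 e4→1 e4→0 s6→1 e12→0 s13→1 s13→2 e14→1 e15→0 s15→1 s16→2 s16→3 e17→2 s17→3 s17→4  — peak 4.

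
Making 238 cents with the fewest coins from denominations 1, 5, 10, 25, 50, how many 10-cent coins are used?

1

Use the largest denomination that fits, subtract, and repeat.
238 − 4×50→38 − 1×25→13 − 1×10→3 − 3×1→0
Count of 10: 1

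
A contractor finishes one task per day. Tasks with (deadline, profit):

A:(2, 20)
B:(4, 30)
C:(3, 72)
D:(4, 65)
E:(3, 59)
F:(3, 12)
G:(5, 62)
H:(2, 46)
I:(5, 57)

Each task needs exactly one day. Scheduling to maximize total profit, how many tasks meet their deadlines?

Sort by profit descending; place each in the latest free slot ≤ its deadline.
Profit order: C=72 D=65 G=62 E=59 I=57 H=46 B=30 A=20 F=12
Assign: C→slot 3, D→slot 4, G→slot 5, E→slot 2, I→slot 1, H skipped, B skipped, A skipped, F skipped.
Slots: [1:I] [2:E] [3:C] [4:D] [5:G]
5 of 9 scheduled.

5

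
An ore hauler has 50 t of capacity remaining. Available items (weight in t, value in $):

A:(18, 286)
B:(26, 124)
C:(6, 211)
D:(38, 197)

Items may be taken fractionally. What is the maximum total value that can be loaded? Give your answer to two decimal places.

631.79

Ratios (sorted): C 35.17, A 15.89, D 5.18, B 4.77
take C (6 @ 211); take A (18 @ 286); take 26/38 of D → 134.79. Capacity used 50/50.
Total value = 631.79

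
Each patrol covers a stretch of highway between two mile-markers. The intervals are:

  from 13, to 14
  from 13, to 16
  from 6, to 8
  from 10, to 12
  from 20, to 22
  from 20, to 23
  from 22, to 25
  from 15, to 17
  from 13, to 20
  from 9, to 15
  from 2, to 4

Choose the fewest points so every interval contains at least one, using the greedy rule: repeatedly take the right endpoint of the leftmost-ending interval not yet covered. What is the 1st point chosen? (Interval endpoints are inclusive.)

Process intervals by earliest right end; each time one isn't hit yet, stab at its right endpoint.
By right end: [2,4]  [6,8]  [10,12]  [13,14]  [9,15]  [13,16]  [15,17]  [13,20]  [20,22]  [20,23]  [22,25]
[2,4] uncovered → point at 4; [6,8] uncovered → point at 8; [10,12] uncovered → point at 12; [13,14] uncovered → point at 14; [15,17] uncovered → point at 17; [20,22] uncovered → point at 22.
Points: 4, 8, 12, 14, 17, 22 (6 total).

4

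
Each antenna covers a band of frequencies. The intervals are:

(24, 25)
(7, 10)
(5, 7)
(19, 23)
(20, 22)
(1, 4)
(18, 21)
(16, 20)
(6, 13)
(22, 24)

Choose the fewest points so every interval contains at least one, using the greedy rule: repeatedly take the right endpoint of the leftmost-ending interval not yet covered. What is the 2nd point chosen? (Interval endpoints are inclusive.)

Sort by right endpoint; whenever an interval is uncovered, place a point at its right end.
By right end: [1,4]  [5,7]  [7,10]  [6,13]  [16,20]  [18,21]  [20,22]  [19,23]  [22,24]  [24,25]
[1,4] uncovered → point at 4; [5,7] uncovered → point at 7; [16,20] uncovered → point at 20; [22,24] uncovered → point at 24.
Points: 4, 7, 20, 24 (4 total).

7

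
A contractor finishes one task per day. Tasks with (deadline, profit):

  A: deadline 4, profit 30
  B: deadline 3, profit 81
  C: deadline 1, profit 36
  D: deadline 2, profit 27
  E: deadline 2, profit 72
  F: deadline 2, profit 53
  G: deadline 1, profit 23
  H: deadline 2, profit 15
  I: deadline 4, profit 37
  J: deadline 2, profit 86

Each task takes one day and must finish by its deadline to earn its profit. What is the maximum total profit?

Profit order: J=86 B=81 E=72 F=53 I=37 C=36 A=30 D=27 G=23 H=15
Assign: J→slot 2, B→slot 3, E→slot 1, F skipped, I→slot 4, C skipped, A skipped, D skipped, G skipped, H skipped.
Slots: [1:E] [2:J] [3:B] [4:I]
Profit = 72 + 86 + 81 + 37 = 276

276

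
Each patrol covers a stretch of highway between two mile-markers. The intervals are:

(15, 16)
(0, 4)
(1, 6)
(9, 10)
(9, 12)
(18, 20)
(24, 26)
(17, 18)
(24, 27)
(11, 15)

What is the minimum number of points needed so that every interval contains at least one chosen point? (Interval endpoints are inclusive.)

By right end: [0,4]  [1,6]  [9,10]  [9,12]  [11,15]  [15,16]  [17,18]  [18,20]  [24,26]  [24,27]
[0,4] uncovered → point at 4; [9,10] uncovered → point at 10; [11,15] uncovered → point at 15; [17,18] uncovered → point at 18; [24,26] uncovered → point at 26.
Points: 4, 10, 15, 18, 26 (5 total).

5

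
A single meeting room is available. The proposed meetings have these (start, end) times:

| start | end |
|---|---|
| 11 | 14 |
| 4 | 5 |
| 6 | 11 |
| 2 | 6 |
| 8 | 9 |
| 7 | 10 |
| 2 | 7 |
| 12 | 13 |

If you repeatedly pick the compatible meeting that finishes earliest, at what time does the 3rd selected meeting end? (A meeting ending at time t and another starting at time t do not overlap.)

13

Sorted by end: (4,5)  (2,6)  (2,7)  (8,9)  (7,10)  (6,11)  (12,13)  (11,14)
take (4,5); skip (2,6); take (8,9); skip (7,10); skip (6,11); take (12,13); skip (11,14).
Selected: (4,5) (8,9) (12,13)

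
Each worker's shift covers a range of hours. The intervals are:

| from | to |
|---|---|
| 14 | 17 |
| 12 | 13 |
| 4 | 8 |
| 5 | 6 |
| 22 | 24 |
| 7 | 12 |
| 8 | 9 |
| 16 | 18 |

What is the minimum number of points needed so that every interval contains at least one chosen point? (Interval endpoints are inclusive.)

By right end: [5,6]  [4,8]  [8,9]  [7,12]  [12,13]  [14,17]  [16,18]  [22,24]
[5,6] uncovered → point at 6; [8,9] uncovered → point at 9; [12,13] uncovered → point at 13; [14,17] uncovered → point at 17; [22,24] uncovered → point at 24.
Points: 6, 9, 13, 17, 24 (5 total).

5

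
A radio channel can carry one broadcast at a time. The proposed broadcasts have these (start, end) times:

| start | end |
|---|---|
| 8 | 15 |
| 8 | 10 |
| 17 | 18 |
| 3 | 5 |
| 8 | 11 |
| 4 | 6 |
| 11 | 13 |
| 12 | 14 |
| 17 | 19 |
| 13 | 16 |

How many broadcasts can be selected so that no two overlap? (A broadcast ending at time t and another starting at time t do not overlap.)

Greedy by earliest finish: after sorting by end time, pick each interval compatible with the last pick.
Sorted by end: (3,5)  (4,6)  (8,10)  (8,11)  (11,13)  (12,14)  (8,15)  (13,16)  (17,18)  (17,19)
take (3,5); skip (4,6); take (8,10); skip (8,11); take (11,13); skip (12,14); take (13,16); take (17,18).
Selected 5 broadcasts.

5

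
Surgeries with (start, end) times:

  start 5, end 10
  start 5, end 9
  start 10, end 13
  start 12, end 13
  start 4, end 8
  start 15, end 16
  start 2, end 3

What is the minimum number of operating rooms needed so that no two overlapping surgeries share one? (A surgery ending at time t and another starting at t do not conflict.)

3

starts: [2, 4, 5, 5, 10, 12, 15]
ends:   [3, 8, 9, 10, 13, 13, 16]
s2→1 e3→0 s4→1 s5→2 s5→3  — peak 3.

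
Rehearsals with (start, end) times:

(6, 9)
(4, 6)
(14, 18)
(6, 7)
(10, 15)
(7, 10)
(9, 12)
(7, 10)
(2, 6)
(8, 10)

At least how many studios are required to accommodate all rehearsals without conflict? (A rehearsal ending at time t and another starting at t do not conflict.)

The answer is the maximum number of intervals overlapping at any instant.
Events (time:±→running): 2:+→1 4:+→2 6:-→1 6:-→0 6:+→1 6:+→2 7:-→1 7:+→2 7:+→3 8:+→4 … peak 4.

4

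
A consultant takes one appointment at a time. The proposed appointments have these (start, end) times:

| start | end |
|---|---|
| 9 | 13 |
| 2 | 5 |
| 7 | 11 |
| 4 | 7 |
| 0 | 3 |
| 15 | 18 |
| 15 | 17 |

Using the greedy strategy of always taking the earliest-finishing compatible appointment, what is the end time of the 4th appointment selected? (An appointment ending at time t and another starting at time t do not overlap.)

17

Greedy by earliest finish: after sorting by end time, pick each interval compatible with the last pick.
By end time: (0,3), (2,5), (4,7), (7,11), (9,13), (15,17), (15,18).
Pick (0,3); next start ≥ 3 → (4,7); next start ≥ 7 → (7,11); next start ≥ 11 → (15,17).
Selected: (0,3) (4,7) (7,11) (15,17)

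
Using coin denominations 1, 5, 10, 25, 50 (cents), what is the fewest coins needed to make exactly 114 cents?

Greedy: take as many of the largest coin as possible, then repeat with the remainder.
114 − 2×50→14 − 1×10→4 − 4×1→0
Total coins = 2 + 1 + 4 = 7

7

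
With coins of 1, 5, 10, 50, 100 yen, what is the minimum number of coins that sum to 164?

7

Greedy: take as many of the largest coin as possible, then repeat with the remainder.
164 − 1×100→64 − 1×50→14 − 1×10→4 − 4×1→0
Total coins = 1 + 1 + 1 + 4 = 7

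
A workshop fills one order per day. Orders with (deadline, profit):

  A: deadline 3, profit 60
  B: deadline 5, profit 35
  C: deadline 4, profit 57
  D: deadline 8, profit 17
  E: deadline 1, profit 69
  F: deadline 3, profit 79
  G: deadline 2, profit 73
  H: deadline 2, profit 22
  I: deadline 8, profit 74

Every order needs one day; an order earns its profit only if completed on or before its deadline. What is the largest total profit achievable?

Take jobs in profit order; each goes to the latest open slot no later than its deadline.
Profit order: F=79 I=74 G=73 E=69 A=60 C=57 B=35 H=22 D=17
Assign: F→slot 3, I→slot 8, G→slot 2, E→slot 1, A skipped, C→slot 4, B→slot 5, H skipped, D→slot 7.
Slots: [1:E] [2:G] [3:F] [4:C] [5:B] [7:D] [8:I]
Profit = 69 + 73 + 79 + 57 + 35 + 17 + 74 = 404

404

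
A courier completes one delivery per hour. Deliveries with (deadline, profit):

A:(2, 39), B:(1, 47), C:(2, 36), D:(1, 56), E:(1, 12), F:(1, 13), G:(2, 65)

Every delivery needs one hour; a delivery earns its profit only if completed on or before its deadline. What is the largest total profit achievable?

Sort by profit descending; place each in the latest free slot ≤ its deadline.
By profit: G(d2,65), D(d1,56), B(d1,47), A(d2,39), C(d2,36), F(d1,13), E(d1,12)
G→slot 2; D→slot 1; B skipped; A skipped; C skipped; F skipped; E skipped.
Profit = 56 + 65 = 121

121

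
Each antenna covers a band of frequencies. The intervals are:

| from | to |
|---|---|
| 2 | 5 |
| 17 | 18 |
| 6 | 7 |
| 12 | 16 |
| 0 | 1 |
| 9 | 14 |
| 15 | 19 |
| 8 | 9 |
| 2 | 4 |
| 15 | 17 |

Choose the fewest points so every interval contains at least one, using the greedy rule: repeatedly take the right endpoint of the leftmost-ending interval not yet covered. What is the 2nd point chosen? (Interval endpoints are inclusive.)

Sort by right endpoint; whenever an interval is uncovered, place a point at its right end.
Sorted: [0,1] [2,4] [2,5] [6,7] [8,9] [9,14] [12,16] [15,17] [17,18] [15,19]
{[0,1]} hit by 1; {[2,4],[2,5]} hit by 4; {[6,7]} hit by 7; {[8,9],[9,14]} hit by 9; {[12,16],[15,17]} hit by 16; {[17,18],[15,19]} hit by 18.
Points: 1, 4, 7, 9, 16, 18 (6 total).

4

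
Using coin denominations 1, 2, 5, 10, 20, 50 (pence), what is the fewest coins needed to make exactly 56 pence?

Use the largest denomination that fits, subtract, and repeat.
56 = 1×50 + 1×5 + 1×1
Total coins = 1 + 1 + 1 = 3

3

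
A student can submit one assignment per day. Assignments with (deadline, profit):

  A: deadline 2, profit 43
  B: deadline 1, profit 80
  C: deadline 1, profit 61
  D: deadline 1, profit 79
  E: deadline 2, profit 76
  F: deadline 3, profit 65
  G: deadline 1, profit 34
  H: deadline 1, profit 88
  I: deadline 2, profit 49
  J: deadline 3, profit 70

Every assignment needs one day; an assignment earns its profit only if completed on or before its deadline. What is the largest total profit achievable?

Sort by profit descending; place each in the latest free slot ≤ its deadline.
By profit: H(d1,88), B(d1,80), D(d1,79), E(d2,76), J(d3,70), F(d3,65), C(d1,61), I(d2,49), A(d2,43), G(d1,34)
H→slot 1; B skipped; D skipped; E→slot 2; J→slot 3; F skipped; C skipped; I skipped; A skipped; G skipped.
Profit = 88 + 76 + 70 = 234

234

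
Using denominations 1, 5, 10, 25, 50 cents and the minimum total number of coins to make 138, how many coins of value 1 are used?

138 − 2×50→38 − 1×25→13 − 1×10→3 − 3×1→0
Count of 1: 3

3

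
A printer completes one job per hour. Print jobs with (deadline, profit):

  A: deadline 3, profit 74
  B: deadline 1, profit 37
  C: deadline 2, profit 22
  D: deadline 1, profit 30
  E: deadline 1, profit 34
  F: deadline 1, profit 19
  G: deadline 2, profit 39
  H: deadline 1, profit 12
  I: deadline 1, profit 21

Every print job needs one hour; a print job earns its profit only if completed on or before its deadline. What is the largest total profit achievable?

150

Sort by profit descending; place each in the latest free slot ≤ its deadline.
Profit order: A=74 G=39 B=37 E=34 D=30 C=22 I=21 F=19 H=12
Assign: A→slot 3, G→slot 2, B→slot 1, E skipped, D skipped, C skipped, I skipped, F skipped, H skipped.
Slots: [1:B] [2:G] [3:A]
Profit = 37 + 39 + 74 = 150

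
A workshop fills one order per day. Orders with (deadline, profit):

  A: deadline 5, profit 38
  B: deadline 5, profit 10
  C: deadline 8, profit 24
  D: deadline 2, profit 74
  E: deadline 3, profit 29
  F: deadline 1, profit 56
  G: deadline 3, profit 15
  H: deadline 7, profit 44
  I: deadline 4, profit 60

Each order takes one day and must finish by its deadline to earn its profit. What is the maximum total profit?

325

Sort by profit descending; place each in the latest free slot ≤ its deadline.
By profit: D(d2,74), I(d4,60), F(d1,56), H(d7,44), A(d5,38), E(d3,29), C(d8,24), G(d3,15), B(d5,10)
D→slot 2; I→slot 4; F→slot 1; H→slot 7; A→slot 5; E→slot 3; C→slot 8; G skipped; B skipped.
Profit = 56 + 74 + 29 + 60 + 38 + 44 + 24 = 325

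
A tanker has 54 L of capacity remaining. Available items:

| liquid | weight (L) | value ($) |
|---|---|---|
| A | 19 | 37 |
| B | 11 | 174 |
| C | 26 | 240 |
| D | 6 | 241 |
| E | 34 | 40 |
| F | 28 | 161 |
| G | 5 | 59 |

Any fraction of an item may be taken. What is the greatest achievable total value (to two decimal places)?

Sort by value per unit weight and fill in that order.
Order: D (241/6=40.17) > B (174/11=15.82) > G (59/5=11.80) > C (240/26=9.23) > F (161/28=5.75) > A (37/19=1.95) > E (40/34=1.18)
Fill: take D (6 @ 241) → take B (11 @ 174) → take G (5 @ 59) → take C (26 @ 240) → take 6/28 of F → 34.50; 54/54 used.
Total value = 748.50

748.50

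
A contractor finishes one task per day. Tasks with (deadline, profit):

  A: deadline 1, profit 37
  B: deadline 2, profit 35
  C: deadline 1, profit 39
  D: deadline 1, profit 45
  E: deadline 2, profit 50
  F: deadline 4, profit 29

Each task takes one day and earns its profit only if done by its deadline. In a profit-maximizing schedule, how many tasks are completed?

Profit order: E=50 D=45 C=39 A=37 B=35 F=29
Assign: E→slot 2, D→slot 1, C skipped, A skipped, B skipped, F→slot 4.
Slots: [1:D] [2:E] [4:F]
3 of 6 scheduled.

3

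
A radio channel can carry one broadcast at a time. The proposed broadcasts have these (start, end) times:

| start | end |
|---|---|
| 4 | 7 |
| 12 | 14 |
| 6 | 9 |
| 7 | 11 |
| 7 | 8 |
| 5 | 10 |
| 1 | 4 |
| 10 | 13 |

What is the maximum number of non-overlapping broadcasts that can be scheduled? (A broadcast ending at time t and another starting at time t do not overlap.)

4

Sorted by end: (1,4)  (4,7)  (7,8)  (6,9)  (5,10)  (7,11)  (10,13)  (12,14)
take (1,4); take (4,7); take (7,8); skip (6,9); take (10,13).
Selected 4 broadcasts.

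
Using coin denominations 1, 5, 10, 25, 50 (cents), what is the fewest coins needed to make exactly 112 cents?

5

Use the largest denomination that fits, subtract, and repeat.
112 = 2×50 + 1×10 + 2×1
Total coins = 2 + 1 + 2 = 5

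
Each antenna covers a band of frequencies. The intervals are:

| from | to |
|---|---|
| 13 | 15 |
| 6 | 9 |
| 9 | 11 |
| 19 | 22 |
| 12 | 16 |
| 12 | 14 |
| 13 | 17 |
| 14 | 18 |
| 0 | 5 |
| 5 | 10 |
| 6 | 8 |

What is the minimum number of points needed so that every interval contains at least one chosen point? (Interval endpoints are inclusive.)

5

Process intervals by earliest right end; each time one isn't hit yet, stab at its right endpoint.
By right end: [0,5]  [6,8]  [6,9]  [5,10]  [9,11]  [12,14]  [13,15]  [12,16]  [13,17]  [14,18]  [19,22]
[0,5] uncovered → point at 5; [6,8] uncovered → point at 8; [9,11] uncovered → point at 11; [12,14] uncovered → point at 14; [19,22] uncovered → point at 22.
Points: 5, 8, 11, 14, 22 (5 total).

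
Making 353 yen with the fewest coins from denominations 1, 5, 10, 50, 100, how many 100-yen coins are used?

Greedy: take as many of the largest coin as possible, then repeat with the remainder.
353 − 3×100→53 − 1×50→3 − 3×1→0
Count of 100: 3

3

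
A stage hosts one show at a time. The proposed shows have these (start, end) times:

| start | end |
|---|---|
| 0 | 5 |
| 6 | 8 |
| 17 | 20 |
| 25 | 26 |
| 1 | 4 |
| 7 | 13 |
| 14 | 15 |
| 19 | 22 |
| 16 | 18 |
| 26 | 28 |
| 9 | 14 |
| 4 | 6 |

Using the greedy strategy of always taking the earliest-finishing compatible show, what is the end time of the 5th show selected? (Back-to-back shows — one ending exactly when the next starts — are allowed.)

Greedy by earliest finish: after sorting by end time, pick each interval compatible with the last pick.
Sorted by end: (1,4)  (0,5)  (4,6)  (6,8)  (7,13)  (9,14)  (14,15)  (16,18)  (17,20)  (19,22)  (25,26)  (26,28)
take (1,4); take (4,6); take (6,8); take (9,14); take (14,15); take (16,18); skip (17,20); take (19,22); take (25,26); take (26,28).
Selected: (1,4) (4,6) (6,8) (9,14) (14,15) (16,18) (19,22) (25,26) (26,28)

15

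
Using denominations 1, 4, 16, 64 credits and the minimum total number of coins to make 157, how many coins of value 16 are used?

Greedy: take as many of the largest coin as possible, then repeat with the remainder.
157 = 2×64 + 1×16 + 3×4 + 1×1
Count of 16: 1

1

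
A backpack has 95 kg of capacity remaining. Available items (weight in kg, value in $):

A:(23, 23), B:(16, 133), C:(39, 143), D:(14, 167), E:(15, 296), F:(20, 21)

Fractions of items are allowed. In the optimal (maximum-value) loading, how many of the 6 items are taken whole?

4

Sort by value per unit weight and fill in that order.
Order: E (296/15=19.73) > D (167/14=11.93) > B (133/16=8.31) > C (143/39=3.67) > F (21/20=1.05) > A (23/23=1.00)
Fill: take E (15 @ 296) → take D (14 @ 167) → take B (16 @ 133) → take C (39 @ 143) → take 11/20 of F → 11.55; 95/95 used.
4 item(s) taken whole; one partial (take 11/20 of F).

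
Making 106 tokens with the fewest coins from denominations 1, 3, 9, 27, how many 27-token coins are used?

3

106 − 3×27→25 − 2×9→7 − 2×3→1 − 1×1→0
Count of 27: 3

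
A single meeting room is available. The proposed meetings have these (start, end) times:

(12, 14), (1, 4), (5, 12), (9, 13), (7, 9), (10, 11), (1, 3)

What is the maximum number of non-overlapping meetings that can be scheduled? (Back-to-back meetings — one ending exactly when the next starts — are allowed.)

Sorted by end: (1,3)  (1,4)  (7,9)  (10,11)  (5,12)  (9,13)  (12,14)
take (1,3); take (7,9); take (10,11); take (12,14).
Selected 4 meetings.

4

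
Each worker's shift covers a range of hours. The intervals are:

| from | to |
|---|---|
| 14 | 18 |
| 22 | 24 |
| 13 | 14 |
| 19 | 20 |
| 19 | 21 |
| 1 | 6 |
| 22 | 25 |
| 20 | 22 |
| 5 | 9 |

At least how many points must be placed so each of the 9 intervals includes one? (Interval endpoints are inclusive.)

4

Process intervals by earliest right end; each time one isn't hit yet, stab at its right endpoint.
Sorted: [1,6] [5,9] [13,14] [14,18] [19,20] [19,21] [20,22] [22,24] [22,25]
{[1,6],[5,9]} hit by 6; {[13,14],[14,18]} hit by 14; {[19,20],[19,21],[20,22]} hit by 20; {[22,24],[22,25]} hit by 24.
Points: 6, 14, 20, 24 (4 total).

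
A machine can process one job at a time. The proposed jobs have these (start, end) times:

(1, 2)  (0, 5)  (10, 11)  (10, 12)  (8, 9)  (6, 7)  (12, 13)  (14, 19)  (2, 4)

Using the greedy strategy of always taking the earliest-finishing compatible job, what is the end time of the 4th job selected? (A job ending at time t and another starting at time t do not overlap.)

Sort by end time and greedily take each interval whose start is ≥ the last chosen end.
By end time: (1,2), (2,4), (0,5), (6,7), (8,9), (10,11), (10,12), (12,13), (14,19).
Pick (1,2); next start ≥ 2 → (2,4); next start ≥ 4 → (6,7); next start ≥ 7 → (8,9); next start ≥ 9 → (10,11); next start ≥ 11 → (12,13); next start ≥ 13 → (14,19).
Selected: (1,2) (2,4) (6,7) (8,9) (10,11) (12,13) (14,19)

9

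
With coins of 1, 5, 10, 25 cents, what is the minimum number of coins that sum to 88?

7

Use the largest denomination that fits, subtract, and repeat.
88 = 3×25 + 1×10 + 3×1
Total coins = 3 + 1 + 3 = 7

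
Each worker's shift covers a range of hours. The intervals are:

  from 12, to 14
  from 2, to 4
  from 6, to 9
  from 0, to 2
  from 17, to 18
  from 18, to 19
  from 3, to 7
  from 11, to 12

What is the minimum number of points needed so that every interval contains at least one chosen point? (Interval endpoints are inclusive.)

4

Process intervals by earliest right end; each time one isn't hit yet, stab at its right endpoint.
By right end: [0,2]  [2,4]  [3,7]  [6,9]  [11,12]  [12,14]  [17,18]  [18,19]
[0,2] uncovered → point at 2; [3,7] uncovered → point at 7; [11,12] uncovered → point at 12; [17,18] uncovered → point at 18.
Points: 2, 7, 12, 18 (4 total).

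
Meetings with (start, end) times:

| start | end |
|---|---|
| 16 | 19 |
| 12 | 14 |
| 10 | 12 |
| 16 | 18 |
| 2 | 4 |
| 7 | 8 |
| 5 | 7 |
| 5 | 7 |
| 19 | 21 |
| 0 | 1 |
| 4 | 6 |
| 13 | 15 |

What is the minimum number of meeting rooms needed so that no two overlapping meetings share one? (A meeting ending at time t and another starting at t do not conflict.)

3

The answer is the maximum number of intervals overlapping at any instant.
Events (time:±→running): 0:+→1 1:-→0 2:+→1 4:-→0 4:+→1 5:+→2 5:+→3 … peak 3.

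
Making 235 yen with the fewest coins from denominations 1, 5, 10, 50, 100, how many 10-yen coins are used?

Greedy: take as many of the largest coin as possible, then repeat with the remainder.
235 − 2×100→35 − 3×10→5 − 1×5→0
Count of 10: 3

3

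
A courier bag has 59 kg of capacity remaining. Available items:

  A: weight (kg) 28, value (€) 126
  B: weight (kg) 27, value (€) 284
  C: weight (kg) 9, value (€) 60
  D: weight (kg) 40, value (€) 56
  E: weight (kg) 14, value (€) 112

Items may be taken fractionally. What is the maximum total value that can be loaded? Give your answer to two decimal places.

496.50

Sort by value per unit weight and fill in that order.
Order: B (284/27=10.52) > E (112/14=8.00) > C (60/9=6.67) > A (126/28=4.50) > D (56/40=1.40)
Fill: take B (27 @ 284) → take E (14 @ 112) → take C (9 @ 60) → take 9/28 of A → 40.50; 59/59 used.
Total value = 496.50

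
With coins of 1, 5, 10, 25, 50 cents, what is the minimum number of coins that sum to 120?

Use the largest denomination that fits, subtract, and repeat.
120 = 2×50 + 2×10
Total coins = 2 + 2 = 4

4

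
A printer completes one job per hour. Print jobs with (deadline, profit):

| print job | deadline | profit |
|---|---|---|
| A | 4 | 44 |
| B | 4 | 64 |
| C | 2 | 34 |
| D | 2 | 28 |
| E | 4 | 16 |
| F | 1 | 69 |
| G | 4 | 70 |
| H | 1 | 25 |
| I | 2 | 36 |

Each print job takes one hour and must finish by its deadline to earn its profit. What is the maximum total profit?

Take jobs in profit order; each goes to the latest open slot no later than its deadline.
By profit: G(d4,70), F(d1,69), B(d4,64), A(d4,44), I(d2,36), C(d2,34), D(d2,28), H(d1,25), E(d4,16)
G→slot 4; F→slot 1; B→slot 3; A→slot 2; I skipped; C skipped; D skipped; H skipped; E skipped.
Profit = 69 + 44 + 64 + 70 = 247

247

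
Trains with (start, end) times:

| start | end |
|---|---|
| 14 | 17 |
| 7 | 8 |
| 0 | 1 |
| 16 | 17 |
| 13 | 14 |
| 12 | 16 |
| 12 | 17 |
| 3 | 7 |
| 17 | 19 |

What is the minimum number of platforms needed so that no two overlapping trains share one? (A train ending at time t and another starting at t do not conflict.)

3

Events (time:±→running): 0:+→1 1:-→0 3:+→1 7:-→0 7:+→1 8:-→0 12:+→1 12:+→2 13:+→3 … peak 3.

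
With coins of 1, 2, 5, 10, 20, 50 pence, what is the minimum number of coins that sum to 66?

Use the largest denomination that fits, subtract, and repeat.
66 = 1×50 + 1×10 + 1×5 + 1×1
Total coins = 1 + 1 + 1 + 1 = 4

4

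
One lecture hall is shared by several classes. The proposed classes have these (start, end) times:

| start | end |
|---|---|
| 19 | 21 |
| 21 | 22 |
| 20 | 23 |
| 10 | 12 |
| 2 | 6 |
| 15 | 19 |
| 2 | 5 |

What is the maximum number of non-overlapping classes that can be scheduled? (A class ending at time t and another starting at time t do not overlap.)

5

Greedy by earliest finish: after sorting by end time, pick each interval compatible with the last pick.
Sorted by end: (2,5)  (2,6)  (10,12)  (15,19)  (19,21)  (21,22)  (20,23)
take (2,5); take (10,12); take (15,19); take (19,21); take (21,22); skip (20,23).
Selected 5 classes.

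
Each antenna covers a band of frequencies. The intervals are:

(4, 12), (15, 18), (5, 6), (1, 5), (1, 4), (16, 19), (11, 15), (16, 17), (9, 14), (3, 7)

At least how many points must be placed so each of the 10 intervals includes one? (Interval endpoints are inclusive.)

Sort by right endpoint; whenever an interval is uncovered, place a point at its right end.
Sorted: [1,4] [1,5] [5,6] [3,7] [4,12] [9,14] [11,15] [16,17] [15,18] [16,19]
{[1,4],[1,5]} hit by 4; {[5,6],[3,7],[4,12]} hit by 6; {[9,14],[11,15]} hit by 14; {[16,17],[15,18],[16,19]} hit by 17.
Points: 4, 6, 14, 17 (4 total).

4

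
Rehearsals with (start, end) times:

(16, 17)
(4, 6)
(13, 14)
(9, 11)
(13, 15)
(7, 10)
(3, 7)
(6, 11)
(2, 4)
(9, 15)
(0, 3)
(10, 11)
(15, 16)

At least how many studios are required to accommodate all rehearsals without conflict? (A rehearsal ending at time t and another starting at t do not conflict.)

The answer is the maximum number of intervals overlapping at any instant.
starts: [0, 2, 3, 4, 6, 7, 9, 9, 10, 13, 13, 15, 16]
ends:   [3, 4, 6, 7, 10, 11, 11, 11, 14, 15, 15, 16, 17]
s0→1 s2→2 e3→1 s3→2 e4→1 s4→2 e6→1 s6→2 e7→1 s7→2 s9→3 s9→4  — peak 4.

4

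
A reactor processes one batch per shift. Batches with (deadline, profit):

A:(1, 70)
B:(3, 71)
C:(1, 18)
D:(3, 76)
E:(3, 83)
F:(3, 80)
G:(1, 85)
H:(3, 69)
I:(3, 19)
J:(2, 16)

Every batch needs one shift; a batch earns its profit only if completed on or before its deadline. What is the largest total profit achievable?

248

Take jobs in profit order; each goes to the latest open slot no later than its deadline.
Profit order: G=85 E=83 F=80 D=76 B=71 A=70 H=69 I=19 C=18 J=16
Assign: G→slot 1, E→slot 3, F→slot 2, D skipped, B skipped, A skipped, H skipped, I skipped, C skipped, J skipped.
Slots: [1:G] [2:F] [3:E]
Profit = 85 + 80 + 83 = 248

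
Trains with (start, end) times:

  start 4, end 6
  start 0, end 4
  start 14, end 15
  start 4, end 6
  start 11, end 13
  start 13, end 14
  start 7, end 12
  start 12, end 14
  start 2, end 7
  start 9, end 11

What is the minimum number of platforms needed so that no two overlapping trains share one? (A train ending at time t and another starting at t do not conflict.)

3

starts: [0, 2, 4, 4, 7, 9, 11, 12, 13, 14]
ends:   [4, 6, 6, 7, 11, 12, 13, 14, 14, 15]
s0→1 s2→2 e4→1 s4→2 s4→3  — peak 3.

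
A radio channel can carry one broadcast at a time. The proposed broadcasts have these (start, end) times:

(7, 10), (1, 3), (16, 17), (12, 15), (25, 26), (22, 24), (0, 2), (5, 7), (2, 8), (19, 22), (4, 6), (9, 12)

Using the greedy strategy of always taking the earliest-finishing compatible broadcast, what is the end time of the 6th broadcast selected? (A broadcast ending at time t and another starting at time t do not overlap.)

Sorted by end: (0,2)  (1,3)  (4,6)  (5,7)  (2,8)  (7,10)  (9,12)  (12,15)  (16,17)  (19,22)  (22,24)  (25,26)
take (0,2); skip (1,3); take (4,6); skip (2,8); take (7,10); skip (9,12); take (12,15); take (16,17); take (19,22); take (22,24); take (25,26).
Selected: (0,2) (4,6) (7,10) (12,15) (16,17) (19,22) (22,24) (25,26)

22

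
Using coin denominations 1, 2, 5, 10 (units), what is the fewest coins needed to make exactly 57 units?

57 = 5×10 + 1×5 + 1×2
Total coins = 5 + 1 + 1 = 7

7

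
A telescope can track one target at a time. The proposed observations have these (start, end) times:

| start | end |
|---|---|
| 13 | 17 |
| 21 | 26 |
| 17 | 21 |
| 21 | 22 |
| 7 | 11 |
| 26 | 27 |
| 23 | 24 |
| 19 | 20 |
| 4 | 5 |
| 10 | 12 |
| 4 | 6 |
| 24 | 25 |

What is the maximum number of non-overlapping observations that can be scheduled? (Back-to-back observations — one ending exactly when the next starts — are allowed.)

Sorted by end: (4,5)  (4,6)  (7,11)  (10,12)  (13,17)  (19,20)  (17,21)  (21,22)  (23,24)  (24,25)  (21,26)  (26,27)
take (4,5); skip (4,6); take (7,11); take (13,17); take (19,20); skip (17,21); take (21,22); take (23,24); take (24,25); skip (21,26); take (26,27).
Selected 8 observations.

8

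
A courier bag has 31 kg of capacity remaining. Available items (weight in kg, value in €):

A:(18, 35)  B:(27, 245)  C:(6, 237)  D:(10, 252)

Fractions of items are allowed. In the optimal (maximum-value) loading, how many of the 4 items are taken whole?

Sort by value per unit weight and fill in that order.
Order: C (237/6=39.50) > D (252/10=25.20) > B (245/27=9.07) > A (35/18=1.94)
Fill: take C (6 @ 237) → take D (10 @ 252) → take 15/27 of B → 136.11; 31/31 used.
2 item(s) taken whole; one partial (take 15/27 of B).

2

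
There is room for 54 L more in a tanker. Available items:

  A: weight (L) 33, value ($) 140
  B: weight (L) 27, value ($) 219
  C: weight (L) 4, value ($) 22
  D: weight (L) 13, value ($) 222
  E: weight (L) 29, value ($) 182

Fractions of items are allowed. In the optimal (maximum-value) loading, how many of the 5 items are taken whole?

Order: D (222/13=17.08) > B (219/27=8.11) > E (182/29=6.28) > C (22/4=5.50) > A (140/33=4.24)
Fill: take D (13 @ 222) → take B (27 @ 219) → take 14/29 of E → 87.86; 54/54 used.
2 item(s) taken whole; one partial (take 14/29 of E).

2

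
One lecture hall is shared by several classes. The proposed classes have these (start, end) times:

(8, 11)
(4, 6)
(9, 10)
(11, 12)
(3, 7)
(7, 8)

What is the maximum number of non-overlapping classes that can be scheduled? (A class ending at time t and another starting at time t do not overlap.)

By end time: (4,6), (3,7), (7,8), (9,10), (8,11), (11,12).
Pick (4,6); next start ≥ 6 → (7,8); next start ≥ 8 → (9,10); next start ≥ 10 → (11,12).
Selected 4 classes.

4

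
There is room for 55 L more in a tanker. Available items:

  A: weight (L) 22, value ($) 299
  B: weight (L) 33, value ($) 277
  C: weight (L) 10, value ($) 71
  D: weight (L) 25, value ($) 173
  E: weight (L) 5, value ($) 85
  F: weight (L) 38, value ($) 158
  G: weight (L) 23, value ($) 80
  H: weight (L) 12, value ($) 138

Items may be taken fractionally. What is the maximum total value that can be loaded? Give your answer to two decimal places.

656.30

Order: E (85/5=17.00) > A (299/22=13.59) > H (138/12=11.50) > B (277/33=8.39) > C (71/10=7.10) > D (173/25=6.92) > F (158/38=4.16) > G (80/23=3.48)
Fill: take E (5 @ 85) → take A (22 @ 299) → take H (12 @ 138) → take 16/33 of B → 134.30; 55/55 used.
Total value = 656.30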